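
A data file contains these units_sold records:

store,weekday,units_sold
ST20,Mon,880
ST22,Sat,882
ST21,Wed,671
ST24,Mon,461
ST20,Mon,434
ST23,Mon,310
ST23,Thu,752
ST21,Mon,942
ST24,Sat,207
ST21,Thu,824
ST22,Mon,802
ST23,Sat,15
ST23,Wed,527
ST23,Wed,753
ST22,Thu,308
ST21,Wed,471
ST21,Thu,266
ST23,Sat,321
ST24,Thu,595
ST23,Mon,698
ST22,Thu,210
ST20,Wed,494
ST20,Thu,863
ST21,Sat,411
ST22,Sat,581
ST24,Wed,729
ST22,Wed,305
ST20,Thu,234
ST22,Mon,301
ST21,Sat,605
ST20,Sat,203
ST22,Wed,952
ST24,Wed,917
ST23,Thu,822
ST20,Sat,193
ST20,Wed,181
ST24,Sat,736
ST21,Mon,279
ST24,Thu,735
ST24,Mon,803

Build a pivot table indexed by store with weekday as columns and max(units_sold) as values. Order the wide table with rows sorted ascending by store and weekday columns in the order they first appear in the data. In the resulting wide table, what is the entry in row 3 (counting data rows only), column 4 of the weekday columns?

With rows sorted ascending by store, row 3 is store=ST22. weekday columns in first-appearance order: Mon, Sat, Wed, Thu; column 4 is Thu.
Long rows with store=ST22, weekday=Thu: max(308, 210) = 308.

308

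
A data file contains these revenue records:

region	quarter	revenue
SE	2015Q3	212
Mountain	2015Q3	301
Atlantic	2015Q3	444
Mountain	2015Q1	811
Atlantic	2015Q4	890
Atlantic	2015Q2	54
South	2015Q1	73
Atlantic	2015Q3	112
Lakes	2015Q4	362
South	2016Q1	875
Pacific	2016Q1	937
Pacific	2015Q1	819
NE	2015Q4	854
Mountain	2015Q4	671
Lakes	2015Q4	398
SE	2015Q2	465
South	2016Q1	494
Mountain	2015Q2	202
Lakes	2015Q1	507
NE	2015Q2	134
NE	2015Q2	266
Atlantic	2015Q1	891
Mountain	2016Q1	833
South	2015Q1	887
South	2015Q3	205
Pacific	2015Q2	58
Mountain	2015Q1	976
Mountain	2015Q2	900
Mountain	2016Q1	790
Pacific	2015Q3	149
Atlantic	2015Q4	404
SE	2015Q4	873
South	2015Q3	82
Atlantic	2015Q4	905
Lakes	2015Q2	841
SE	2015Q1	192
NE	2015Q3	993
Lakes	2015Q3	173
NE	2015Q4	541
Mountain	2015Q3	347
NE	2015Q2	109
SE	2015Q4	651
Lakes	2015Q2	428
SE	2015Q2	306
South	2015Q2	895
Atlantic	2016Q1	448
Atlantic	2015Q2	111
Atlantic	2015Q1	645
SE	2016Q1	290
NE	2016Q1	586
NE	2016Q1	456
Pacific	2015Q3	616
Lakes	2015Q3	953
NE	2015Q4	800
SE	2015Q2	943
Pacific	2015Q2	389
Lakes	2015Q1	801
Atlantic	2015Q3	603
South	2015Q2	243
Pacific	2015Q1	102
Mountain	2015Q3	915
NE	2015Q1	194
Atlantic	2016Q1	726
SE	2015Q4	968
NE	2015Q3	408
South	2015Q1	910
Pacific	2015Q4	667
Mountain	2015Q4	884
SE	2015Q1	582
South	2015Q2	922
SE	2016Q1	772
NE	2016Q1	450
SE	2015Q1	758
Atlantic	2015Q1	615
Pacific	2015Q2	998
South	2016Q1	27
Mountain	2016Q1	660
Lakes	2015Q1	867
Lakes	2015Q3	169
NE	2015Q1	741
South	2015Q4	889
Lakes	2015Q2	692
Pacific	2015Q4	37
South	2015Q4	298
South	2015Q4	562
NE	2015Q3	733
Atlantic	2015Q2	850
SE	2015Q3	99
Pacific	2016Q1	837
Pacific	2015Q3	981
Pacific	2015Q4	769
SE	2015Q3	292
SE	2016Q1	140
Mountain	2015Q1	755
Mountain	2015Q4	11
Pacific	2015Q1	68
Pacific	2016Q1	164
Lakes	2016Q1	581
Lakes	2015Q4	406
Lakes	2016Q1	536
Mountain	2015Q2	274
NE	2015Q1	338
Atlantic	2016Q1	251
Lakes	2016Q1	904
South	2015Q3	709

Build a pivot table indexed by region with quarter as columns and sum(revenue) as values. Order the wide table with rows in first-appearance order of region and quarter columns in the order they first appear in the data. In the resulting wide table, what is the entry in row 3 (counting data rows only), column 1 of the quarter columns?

1159

With rows in first-appearance order of region, row 3 is region=Atlantic. quarter columns in first-appearance order: 2015Q3, 2015Q1, 2015Q4, 2015Q2, 2016Q1; column 1 is 2015Q3.
Long rows with region=Atlantic, quarter=2015Q3: 444 + 112 + 603 = 1159.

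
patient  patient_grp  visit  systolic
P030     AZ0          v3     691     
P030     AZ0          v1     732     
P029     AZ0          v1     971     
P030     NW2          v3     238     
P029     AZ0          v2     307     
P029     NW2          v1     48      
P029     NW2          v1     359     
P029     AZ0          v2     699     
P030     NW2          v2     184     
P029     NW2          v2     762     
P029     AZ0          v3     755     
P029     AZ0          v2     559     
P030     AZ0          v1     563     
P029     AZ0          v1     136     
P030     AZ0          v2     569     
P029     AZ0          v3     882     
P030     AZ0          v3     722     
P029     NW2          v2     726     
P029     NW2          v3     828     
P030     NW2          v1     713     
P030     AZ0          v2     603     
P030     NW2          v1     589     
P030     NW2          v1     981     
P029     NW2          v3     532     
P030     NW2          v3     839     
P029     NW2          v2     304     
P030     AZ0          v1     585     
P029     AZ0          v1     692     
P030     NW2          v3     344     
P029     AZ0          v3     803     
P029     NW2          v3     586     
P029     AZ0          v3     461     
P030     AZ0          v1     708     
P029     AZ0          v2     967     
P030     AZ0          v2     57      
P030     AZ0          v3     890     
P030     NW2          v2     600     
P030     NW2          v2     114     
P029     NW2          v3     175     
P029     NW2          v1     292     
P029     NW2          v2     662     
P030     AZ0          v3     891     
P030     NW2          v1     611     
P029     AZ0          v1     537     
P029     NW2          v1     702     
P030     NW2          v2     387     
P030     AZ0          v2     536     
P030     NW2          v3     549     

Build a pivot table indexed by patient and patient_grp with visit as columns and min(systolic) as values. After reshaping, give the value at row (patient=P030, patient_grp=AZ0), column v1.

563

Rows with patient=P030, patient_grp=AZ0 and visit=v1: systolic values are 732, 563, 585, 708.
min(732, 563, 585, 708) = 563.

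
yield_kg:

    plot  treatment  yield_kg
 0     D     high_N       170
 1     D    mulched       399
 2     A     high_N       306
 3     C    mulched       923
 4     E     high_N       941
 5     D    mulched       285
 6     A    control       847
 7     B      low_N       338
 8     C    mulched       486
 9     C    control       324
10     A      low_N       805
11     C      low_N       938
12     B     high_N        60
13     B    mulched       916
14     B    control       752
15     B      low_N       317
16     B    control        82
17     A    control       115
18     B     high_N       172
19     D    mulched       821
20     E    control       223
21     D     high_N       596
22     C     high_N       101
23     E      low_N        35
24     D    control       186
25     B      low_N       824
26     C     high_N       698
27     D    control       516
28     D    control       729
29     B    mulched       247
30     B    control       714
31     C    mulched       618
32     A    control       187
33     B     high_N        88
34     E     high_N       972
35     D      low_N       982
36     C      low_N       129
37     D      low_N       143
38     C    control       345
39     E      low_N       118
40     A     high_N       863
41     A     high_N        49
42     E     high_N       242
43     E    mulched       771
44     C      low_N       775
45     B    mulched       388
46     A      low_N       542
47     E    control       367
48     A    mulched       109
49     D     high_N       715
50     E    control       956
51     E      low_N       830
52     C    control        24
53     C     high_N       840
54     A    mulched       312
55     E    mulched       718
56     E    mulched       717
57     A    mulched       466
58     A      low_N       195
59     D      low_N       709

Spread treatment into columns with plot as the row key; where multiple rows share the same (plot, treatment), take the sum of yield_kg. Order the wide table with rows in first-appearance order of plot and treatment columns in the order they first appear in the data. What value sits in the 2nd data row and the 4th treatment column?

1542

With rows in first-appearance order of plot, row 2 is plot=A. treatment columns in first-appearance order: high_N, mulched, control, low_N; column 4 is low_N.
Long rows with plot=A, treatment=low_N: 805 + 542 + 195 = 1542.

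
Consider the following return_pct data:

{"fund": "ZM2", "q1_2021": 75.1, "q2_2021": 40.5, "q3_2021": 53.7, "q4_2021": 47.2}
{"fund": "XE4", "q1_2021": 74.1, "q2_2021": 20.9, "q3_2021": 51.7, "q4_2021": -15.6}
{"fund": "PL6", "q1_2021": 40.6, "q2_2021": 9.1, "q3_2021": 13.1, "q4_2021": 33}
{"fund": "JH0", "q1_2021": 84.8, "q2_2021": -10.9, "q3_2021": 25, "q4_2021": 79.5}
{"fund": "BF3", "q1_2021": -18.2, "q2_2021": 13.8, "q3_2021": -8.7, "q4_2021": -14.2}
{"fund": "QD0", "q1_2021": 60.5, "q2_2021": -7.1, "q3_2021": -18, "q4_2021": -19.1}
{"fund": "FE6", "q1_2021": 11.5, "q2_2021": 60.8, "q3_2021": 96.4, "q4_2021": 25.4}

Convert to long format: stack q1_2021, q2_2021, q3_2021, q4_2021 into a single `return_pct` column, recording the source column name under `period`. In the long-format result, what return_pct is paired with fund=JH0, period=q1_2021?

84.8

Unpivoting turns each (fund, wide-column) pair into one long row.
The wide cell at row JH0, column q1_2021 holds 84.8, so the long row (JH0, q1_2021) has return_pct=84.8.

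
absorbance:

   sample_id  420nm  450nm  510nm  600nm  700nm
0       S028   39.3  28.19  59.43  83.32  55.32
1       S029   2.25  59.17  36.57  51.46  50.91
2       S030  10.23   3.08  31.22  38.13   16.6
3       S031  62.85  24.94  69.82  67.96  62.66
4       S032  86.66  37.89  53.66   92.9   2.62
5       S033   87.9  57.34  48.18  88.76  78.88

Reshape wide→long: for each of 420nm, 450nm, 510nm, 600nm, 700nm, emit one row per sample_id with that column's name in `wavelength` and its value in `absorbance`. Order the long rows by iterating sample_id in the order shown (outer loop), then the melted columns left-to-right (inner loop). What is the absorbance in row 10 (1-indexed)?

30 rows total (6 × 5). Row 10: index ⌊(10-1)/5⌋ = 1 into sample_id → S029; (10-1) mod 5 = 4 into the melted columns → 700nm.
So row 10 is (S029, 700nm, 50.91); absorbance = 50.91.

50.91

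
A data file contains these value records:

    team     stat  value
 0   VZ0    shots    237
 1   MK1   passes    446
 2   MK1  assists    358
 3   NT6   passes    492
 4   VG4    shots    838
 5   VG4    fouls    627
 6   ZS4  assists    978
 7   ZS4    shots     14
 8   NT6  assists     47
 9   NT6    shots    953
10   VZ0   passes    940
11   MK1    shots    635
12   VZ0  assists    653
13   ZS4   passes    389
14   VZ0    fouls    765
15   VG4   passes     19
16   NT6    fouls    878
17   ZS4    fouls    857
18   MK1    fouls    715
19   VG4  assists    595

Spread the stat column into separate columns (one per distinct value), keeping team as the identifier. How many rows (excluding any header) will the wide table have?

5

5 distinct team values → 5 rows.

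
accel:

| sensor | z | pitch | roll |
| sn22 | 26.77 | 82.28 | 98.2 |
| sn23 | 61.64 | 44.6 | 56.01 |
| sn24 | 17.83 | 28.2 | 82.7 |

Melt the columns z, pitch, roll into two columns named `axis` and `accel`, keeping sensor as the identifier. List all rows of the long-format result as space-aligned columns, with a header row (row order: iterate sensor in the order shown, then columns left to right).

sensor  axis   accel
sn22    z      26.77
sn22    pitch  82.28
sn22    roll   98.2 
sn23    z      61.64
sn23    pitch  44.6 
sn23    roll   56.01
sn24    z      17.83
sn24    pitch  28.2 
sn24    roll   82.7 

Each (sensor, column) pair becomes one row: 3 × 3 = 9 rows.
For example, (sn22, z) → accel=26.77.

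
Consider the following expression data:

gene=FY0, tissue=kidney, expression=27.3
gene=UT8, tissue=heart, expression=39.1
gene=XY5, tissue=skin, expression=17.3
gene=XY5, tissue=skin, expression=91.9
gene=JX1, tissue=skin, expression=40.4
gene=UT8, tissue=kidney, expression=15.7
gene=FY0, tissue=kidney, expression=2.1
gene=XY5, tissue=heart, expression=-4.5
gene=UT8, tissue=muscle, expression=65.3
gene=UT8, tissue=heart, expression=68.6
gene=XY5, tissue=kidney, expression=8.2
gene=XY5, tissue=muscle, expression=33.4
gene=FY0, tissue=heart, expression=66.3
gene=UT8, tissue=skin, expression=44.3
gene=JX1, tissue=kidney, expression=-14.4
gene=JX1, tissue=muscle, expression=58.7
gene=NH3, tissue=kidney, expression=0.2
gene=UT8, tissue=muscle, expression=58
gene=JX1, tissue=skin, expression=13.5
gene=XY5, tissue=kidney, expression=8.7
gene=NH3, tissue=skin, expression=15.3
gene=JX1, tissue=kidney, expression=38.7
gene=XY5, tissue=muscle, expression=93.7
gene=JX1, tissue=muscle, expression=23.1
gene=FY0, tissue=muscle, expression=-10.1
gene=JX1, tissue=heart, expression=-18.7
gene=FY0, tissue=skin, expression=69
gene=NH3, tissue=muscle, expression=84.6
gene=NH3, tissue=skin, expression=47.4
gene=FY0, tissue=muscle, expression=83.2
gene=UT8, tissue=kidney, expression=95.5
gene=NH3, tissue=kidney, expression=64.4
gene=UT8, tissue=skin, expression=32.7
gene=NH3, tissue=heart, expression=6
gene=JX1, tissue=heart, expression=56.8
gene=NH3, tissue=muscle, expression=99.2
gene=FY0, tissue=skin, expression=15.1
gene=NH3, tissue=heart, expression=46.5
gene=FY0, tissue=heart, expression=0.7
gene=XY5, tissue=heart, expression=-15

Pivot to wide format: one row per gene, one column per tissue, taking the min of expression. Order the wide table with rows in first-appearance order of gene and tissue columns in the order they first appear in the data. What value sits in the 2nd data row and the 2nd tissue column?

39.1

With rows in first-appearance order of gene, row 2 is gene=UT8. tissue columns in first-appearance order: kidney, heart, skin, muscle; column 2 is heart.
Long rows with gene=UT8, tissue=heart: min(39.1, 68.6) = 39.1.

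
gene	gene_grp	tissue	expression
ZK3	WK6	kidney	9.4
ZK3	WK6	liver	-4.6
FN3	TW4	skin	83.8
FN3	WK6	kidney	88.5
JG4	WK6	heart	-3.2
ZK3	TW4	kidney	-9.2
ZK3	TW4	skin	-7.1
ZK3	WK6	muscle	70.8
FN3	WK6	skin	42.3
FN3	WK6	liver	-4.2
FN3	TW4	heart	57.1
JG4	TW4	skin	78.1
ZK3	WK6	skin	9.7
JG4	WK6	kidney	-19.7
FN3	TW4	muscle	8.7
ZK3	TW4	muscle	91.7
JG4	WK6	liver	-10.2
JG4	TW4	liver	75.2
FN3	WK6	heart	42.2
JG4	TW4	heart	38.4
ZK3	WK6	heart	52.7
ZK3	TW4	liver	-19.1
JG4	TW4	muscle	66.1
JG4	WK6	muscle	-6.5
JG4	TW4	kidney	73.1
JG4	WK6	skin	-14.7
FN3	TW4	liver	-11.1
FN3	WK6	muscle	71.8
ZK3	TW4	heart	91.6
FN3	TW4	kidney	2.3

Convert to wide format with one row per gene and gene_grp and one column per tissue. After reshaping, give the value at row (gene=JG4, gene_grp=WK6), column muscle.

Wide layout: rows indexed by gene and gene_grp, columns are the 5 distinct tissue values (kidney, liver, skin, heart, muscle).
Cell (gene=JG4, gene_grp=WK6, tissue=muscle) draws from the long row where gene=JG4, gene_grp=WK6 and tissue=muscle, which has expression=-6.5.

-6.5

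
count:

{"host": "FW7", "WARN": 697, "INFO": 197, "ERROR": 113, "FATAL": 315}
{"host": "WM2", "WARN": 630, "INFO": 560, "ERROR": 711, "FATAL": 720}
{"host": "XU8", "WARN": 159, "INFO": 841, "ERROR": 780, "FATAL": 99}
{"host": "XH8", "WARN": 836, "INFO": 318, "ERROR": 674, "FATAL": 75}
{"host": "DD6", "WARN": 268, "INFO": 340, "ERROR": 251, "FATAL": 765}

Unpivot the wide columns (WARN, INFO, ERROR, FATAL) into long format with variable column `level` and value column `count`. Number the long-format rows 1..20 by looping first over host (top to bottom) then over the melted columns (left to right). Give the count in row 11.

20 rows total (5 × 4). Row 11: index ⌊(11-1)/4⌋ = 2 into host → XU8; (11-1) mod 4 = 2 into the melted columns → ERROR.
So row 11 is (XU8, ERROR, 780); count = 780.

780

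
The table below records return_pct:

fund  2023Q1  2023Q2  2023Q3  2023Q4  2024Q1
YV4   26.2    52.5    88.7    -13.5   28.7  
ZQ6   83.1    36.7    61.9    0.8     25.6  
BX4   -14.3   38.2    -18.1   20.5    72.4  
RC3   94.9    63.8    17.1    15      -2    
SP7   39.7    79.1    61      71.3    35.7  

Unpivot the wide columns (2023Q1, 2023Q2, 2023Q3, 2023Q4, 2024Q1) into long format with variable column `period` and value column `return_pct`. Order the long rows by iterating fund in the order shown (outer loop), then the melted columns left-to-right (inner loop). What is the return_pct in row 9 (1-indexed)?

25 rows total (5 × 5). Row 9: index ⌊(9-1)/5⌋ = 1 into fund → ZQ6; (9-1) mod 5 = 3 into the melted columns → 2023Q4.
So row 9 is (ZQ6, 2023Q4, 0.8); return_pct = 0.8.

0.8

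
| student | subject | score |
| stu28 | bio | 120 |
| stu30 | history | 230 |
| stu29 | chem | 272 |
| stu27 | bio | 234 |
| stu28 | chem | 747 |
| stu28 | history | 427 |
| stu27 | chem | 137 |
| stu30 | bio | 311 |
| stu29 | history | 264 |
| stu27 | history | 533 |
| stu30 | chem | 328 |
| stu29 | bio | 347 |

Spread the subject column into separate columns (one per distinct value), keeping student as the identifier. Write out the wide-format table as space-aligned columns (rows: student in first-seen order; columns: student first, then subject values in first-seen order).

student  bio  history  chem
stu28    120  427      747 
stu30    311  230      328 
stu29    347  264      272 
stu27    234  533      137 

Columns: student plus the 3 distinct subject values (bio, history, chem).
For example, row stu28 column bio takes score=120 from the long row (stu28, bio).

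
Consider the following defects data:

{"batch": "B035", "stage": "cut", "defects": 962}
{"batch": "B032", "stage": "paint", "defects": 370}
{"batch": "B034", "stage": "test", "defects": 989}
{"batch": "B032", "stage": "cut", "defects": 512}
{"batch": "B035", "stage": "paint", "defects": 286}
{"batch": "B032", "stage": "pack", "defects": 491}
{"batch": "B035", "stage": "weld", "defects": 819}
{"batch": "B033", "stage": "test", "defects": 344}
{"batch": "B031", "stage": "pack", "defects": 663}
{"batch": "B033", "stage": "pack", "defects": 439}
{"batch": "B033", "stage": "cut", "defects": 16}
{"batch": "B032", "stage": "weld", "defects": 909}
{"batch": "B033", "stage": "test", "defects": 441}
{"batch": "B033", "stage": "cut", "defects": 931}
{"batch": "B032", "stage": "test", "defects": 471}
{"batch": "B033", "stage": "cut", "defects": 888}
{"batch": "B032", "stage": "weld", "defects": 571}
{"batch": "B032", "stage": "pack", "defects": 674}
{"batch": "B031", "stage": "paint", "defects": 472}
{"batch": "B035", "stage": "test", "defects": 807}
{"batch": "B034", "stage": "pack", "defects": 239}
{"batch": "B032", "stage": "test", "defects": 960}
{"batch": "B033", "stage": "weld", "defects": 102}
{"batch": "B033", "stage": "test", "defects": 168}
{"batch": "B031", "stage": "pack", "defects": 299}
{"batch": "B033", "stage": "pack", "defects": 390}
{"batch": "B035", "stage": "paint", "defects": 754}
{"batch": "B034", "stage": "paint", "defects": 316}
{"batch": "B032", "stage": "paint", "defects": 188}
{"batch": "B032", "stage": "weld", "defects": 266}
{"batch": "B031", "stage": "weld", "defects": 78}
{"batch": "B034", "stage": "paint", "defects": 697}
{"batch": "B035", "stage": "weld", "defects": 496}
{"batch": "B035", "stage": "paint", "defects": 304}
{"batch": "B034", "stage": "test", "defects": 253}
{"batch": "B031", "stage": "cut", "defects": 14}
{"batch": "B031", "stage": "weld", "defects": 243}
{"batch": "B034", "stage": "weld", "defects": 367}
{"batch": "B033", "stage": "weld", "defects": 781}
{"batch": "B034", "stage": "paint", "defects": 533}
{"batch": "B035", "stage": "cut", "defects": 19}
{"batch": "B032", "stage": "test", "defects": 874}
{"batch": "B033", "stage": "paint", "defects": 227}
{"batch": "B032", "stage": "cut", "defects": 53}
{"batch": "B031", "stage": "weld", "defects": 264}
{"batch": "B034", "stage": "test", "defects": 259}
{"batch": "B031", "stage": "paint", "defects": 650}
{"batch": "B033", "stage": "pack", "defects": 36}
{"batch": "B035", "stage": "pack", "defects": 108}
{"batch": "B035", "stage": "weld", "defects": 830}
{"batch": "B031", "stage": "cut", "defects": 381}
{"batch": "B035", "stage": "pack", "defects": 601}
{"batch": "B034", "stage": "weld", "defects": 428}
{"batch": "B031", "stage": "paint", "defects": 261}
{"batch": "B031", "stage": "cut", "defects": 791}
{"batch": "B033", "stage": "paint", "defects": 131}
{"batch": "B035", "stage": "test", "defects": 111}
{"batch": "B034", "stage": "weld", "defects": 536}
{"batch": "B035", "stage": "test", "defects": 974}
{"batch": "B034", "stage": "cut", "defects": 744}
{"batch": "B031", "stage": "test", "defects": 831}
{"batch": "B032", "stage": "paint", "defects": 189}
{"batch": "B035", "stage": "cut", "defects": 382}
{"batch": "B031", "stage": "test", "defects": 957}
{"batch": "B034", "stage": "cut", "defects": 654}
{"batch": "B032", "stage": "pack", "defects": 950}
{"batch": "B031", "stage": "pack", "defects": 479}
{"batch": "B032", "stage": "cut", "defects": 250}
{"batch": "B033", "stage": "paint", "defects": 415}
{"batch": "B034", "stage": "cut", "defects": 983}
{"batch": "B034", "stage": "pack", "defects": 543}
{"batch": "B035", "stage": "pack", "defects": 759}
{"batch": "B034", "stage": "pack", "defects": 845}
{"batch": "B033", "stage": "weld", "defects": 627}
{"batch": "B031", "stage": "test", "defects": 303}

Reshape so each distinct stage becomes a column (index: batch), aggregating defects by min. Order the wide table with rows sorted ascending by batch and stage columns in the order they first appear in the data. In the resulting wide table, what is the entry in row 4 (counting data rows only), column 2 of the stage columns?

With rows sorted ascending by batch, row 4 is batch=B034. stage columns in first-appearance order: cut, paint, test, pack, weld; column 2 is paint.
Long rows with batch=B034, stage=paint: min(316, 697, 533) = 316.

316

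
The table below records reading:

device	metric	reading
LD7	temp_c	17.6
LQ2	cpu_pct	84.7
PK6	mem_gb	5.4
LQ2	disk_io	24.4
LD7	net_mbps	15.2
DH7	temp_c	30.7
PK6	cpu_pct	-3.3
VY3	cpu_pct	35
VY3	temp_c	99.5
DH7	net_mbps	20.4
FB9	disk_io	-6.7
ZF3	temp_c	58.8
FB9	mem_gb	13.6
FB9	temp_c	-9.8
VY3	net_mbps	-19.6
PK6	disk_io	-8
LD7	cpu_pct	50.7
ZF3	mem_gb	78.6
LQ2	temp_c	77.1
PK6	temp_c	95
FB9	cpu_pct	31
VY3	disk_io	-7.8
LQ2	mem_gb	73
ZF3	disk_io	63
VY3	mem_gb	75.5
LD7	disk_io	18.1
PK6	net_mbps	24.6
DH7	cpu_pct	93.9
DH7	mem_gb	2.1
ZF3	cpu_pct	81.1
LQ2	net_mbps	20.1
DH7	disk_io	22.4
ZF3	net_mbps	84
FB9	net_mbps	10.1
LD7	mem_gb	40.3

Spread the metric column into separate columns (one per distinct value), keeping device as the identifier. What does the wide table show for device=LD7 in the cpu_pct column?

50.7

Wide layout: rows indexed by device, columns are the 5 distinct metric values (temp_c, cpu_pct, mem_gb, disk_io, net_mbps).
Cell (device=LD7, metric=cpu_pct) draws from the long row where device=LD7 and metric=cpu_pct, which has reading=50.7.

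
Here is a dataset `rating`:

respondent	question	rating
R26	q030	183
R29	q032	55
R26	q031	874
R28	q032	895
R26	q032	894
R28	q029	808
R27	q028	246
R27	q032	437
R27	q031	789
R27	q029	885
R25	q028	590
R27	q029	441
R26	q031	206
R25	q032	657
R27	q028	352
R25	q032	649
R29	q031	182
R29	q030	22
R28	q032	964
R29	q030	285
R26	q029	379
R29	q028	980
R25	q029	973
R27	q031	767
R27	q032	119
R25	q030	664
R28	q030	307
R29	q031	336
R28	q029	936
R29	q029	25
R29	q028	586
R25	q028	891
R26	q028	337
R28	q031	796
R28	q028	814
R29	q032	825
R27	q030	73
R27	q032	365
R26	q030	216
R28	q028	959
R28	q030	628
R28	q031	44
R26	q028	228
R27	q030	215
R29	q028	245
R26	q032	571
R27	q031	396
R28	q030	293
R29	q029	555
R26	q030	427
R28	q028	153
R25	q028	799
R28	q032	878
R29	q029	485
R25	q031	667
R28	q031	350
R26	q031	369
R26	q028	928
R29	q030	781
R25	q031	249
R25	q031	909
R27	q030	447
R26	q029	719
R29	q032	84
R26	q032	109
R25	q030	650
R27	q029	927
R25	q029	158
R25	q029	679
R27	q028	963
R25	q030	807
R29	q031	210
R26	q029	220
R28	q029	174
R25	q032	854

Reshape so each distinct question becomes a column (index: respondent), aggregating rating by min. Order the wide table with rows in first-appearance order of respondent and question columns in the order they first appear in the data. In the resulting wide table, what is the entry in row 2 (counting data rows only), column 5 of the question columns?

With rows in first-appearance order of respondent, row 2 is respondent=R29. question columns in first-appearance order: q030, q032, q031, q029, q028; column 5 is q028.
Long rows with respondent=R29, question=q028: min(980, 586, 245) = 245.

245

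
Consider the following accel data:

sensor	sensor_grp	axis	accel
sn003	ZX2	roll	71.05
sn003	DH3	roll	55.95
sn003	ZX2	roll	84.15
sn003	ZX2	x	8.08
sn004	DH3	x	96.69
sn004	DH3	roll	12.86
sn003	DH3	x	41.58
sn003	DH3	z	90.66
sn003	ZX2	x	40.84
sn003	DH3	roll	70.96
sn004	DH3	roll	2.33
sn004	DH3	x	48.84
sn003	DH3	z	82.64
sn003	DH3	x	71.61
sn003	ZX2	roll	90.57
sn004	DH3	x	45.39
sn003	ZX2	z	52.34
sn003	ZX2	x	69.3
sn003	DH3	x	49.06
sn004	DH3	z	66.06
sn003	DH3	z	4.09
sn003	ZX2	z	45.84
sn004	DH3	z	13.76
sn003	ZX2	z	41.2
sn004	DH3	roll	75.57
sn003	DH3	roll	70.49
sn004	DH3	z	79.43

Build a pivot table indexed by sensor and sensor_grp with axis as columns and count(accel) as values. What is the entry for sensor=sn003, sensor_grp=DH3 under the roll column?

Rows with sensor=sn003, sensor_grp=DH3 and axis=roll: accel values are 55.95, 70.96, 70.49.
3 rows match — count = 3.

3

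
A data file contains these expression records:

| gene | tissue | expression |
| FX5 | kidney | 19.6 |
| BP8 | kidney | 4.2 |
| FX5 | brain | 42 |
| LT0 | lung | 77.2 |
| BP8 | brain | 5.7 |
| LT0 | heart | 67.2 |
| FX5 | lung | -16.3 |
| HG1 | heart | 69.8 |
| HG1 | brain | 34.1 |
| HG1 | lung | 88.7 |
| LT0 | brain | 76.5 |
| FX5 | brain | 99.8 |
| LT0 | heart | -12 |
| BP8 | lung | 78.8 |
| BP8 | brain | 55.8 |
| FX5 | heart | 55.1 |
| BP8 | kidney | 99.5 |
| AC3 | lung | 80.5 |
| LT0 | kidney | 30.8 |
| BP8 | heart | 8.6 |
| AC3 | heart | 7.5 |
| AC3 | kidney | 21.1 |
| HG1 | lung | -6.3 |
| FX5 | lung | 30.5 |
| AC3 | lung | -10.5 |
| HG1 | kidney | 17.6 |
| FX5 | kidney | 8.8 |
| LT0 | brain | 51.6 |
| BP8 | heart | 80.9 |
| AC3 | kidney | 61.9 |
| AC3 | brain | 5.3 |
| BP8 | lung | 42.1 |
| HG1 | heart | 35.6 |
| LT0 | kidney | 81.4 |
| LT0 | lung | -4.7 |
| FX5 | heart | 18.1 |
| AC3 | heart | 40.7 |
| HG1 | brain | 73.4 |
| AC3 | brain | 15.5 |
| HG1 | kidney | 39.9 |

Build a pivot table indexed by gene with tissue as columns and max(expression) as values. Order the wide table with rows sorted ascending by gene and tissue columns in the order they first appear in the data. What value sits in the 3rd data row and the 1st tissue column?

19.6

With rows sorted ascending by gene, row 3 is gene=FX5. tissue columns in first-appearance order: kidney, brain, lung, heart; column 1 is kidney.
Long rows with gene=FX5, tissue=kidney: max(19.6, 8.8) = 19.6.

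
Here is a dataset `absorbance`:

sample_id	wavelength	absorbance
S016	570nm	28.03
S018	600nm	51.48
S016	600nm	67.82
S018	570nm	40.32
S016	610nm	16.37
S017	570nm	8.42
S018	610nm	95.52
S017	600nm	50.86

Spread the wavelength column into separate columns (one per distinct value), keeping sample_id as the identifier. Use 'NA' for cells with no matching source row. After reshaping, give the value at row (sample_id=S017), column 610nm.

No long-format row has sample_id=S017 and wavelength=610nm, so the cell is NA.

NA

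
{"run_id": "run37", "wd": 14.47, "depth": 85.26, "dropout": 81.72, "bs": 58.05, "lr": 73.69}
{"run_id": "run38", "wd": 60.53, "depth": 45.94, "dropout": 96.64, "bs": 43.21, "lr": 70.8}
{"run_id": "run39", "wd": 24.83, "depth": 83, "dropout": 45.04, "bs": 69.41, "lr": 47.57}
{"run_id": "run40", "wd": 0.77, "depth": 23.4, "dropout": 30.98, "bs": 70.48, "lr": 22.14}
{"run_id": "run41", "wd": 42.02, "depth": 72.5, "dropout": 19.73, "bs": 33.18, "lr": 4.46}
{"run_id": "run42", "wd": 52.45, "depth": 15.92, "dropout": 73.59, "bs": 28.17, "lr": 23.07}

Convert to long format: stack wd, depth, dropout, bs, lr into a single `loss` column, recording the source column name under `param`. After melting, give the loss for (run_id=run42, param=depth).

15.92

Unpivoting turns each (run_id, wide-column) pair into one long row.
The wide cell at row run42, column depth holds 15.92, so the long row (run42, depth) has loss=15.92.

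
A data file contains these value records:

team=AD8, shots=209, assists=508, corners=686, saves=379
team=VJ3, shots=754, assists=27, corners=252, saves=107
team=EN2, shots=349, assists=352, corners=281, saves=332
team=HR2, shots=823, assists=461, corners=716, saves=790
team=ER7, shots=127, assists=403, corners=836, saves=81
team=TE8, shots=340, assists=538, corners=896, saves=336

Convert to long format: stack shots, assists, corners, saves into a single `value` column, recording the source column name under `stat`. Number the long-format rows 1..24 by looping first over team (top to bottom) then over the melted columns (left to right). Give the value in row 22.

538

24 rows total (6 × 4). Row 22: index ⌊(22-1)/4⌋ = 5 into team → TE8; (22-1) mod 4 = 1 into the melted columns → assists.
So row 22 is (TE8, assists, 538); value = 538.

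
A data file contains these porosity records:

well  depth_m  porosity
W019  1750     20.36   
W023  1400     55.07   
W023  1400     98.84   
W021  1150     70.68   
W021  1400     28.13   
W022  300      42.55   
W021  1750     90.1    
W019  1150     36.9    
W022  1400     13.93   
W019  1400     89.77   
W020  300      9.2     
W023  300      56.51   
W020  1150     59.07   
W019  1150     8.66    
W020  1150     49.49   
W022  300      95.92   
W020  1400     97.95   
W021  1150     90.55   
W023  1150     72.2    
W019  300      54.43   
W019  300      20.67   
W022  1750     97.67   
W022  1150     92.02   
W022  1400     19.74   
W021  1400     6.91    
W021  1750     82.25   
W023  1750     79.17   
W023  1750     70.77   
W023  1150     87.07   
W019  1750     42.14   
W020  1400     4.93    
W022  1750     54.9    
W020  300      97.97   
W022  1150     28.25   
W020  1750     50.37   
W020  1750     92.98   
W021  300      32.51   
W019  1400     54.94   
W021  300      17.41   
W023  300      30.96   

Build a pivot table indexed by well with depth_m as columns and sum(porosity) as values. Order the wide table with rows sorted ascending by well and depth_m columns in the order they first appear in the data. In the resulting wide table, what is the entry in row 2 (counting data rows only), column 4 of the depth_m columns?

With rows sorted ascending by well, row 2 is well=W020. depth_m columns in first-appearance order: 1750, 1400, 1150, 300; column 4 is 300.
Long rows with well=W020, depth_m=300: 9.2 + 97.97 = 107.17.

107.17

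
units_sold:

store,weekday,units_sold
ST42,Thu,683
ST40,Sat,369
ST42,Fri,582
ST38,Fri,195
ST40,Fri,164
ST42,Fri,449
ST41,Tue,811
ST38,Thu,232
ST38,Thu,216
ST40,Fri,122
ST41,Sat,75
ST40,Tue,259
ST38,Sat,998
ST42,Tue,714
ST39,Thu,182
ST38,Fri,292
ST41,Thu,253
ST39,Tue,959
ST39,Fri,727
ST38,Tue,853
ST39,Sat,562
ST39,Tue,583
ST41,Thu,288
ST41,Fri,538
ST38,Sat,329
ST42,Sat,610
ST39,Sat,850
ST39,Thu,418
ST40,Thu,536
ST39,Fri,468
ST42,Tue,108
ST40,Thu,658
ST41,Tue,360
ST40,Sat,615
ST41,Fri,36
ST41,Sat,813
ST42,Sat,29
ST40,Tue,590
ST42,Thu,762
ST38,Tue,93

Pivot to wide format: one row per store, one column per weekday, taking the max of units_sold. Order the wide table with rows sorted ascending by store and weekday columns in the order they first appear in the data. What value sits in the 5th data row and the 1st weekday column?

With rows sorted ascending by store, row 5 is store=ST42. weekday columns in first-appearance order: Thu, Sat, Fri, Tue; column 1 is Thu.
Long rows with store=ST42, weekday=Thu: max(683, 762) = 762.

762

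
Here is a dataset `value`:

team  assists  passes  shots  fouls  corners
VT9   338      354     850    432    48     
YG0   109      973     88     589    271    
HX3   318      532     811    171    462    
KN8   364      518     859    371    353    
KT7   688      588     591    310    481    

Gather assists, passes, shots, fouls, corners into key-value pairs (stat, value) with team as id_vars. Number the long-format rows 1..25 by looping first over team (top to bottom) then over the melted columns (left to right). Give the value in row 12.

25 rows total (5 × 5). Row 12: index ⌊(12-1)/5⌋ = 2 into team → HX3; (12-1) mod 5 = 1 into the melted columns → passes.
So row 12 is (HX3, passes, 532); value = 532.

532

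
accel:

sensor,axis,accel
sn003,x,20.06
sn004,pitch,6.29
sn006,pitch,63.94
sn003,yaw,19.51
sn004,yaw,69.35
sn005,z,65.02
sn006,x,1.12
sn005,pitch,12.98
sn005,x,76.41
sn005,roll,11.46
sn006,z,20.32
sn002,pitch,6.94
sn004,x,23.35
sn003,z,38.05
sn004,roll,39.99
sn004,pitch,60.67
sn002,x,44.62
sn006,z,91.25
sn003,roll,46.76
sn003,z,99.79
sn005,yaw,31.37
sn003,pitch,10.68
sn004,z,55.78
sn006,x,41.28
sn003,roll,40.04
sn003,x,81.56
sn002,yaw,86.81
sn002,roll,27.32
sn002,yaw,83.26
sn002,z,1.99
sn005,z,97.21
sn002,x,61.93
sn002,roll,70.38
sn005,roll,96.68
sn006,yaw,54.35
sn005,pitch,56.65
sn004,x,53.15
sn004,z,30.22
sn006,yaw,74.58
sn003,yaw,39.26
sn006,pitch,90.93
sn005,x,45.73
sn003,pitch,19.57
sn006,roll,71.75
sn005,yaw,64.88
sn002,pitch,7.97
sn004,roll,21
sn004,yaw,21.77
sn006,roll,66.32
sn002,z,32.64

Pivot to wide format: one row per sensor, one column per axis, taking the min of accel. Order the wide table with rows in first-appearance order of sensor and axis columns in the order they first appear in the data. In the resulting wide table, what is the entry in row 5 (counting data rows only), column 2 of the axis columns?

With rows in first-appearance order of sensor, row 5 is sensor=sn002. axis columns in first-appearance order: x, pitch, yaw, z, roll; column 2 is pitch.
Long rows with sensor=sn002, axis=pitch: min(6.94, 7.97) = 6.94.

6.94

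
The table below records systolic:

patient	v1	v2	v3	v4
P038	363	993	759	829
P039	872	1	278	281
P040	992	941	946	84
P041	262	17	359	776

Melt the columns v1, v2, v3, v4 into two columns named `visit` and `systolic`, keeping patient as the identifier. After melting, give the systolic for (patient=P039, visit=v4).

281

Unpivoting turns each (patient, wide-column) pair into one long row.
The wide cell at row P039, column v4 holds 281, so the long row (P039, v4) has systolic=281.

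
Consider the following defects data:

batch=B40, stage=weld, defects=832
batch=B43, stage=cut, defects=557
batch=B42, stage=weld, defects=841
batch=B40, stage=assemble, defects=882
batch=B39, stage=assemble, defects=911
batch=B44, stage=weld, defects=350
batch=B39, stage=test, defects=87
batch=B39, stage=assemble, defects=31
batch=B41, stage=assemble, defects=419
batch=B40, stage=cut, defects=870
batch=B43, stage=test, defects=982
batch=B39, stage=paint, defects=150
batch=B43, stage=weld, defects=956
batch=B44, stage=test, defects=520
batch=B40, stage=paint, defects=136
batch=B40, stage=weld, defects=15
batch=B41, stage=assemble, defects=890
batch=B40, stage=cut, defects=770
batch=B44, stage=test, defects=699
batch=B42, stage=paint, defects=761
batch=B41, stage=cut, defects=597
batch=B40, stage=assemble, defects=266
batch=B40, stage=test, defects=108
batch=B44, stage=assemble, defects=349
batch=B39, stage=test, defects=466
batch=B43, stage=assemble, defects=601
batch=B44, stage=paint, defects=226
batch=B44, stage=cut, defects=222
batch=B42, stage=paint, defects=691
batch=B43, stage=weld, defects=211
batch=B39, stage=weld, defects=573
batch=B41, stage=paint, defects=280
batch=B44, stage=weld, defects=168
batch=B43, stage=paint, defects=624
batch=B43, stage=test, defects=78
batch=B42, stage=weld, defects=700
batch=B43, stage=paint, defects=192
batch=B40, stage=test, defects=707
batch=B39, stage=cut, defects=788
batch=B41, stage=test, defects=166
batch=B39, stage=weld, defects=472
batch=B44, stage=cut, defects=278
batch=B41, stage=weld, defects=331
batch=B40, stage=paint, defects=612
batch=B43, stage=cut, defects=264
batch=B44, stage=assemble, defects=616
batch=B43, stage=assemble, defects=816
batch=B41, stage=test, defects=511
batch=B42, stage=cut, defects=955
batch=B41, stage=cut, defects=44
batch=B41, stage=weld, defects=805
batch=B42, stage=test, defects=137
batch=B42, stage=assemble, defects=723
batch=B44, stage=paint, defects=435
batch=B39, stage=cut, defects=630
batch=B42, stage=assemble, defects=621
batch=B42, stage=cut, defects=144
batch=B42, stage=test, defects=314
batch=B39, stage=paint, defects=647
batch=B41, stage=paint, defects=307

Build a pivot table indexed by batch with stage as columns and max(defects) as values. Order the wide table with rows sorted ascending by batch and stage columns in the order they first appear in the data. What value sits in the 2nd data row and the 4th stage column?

With rows sorted ascending by batch, row 2 is batch=B40. stage columns in first-appearance order: weld, cut, assemble, test, paint; column 4 is test.
Long rows with batch=B40, stage=test: max(108, 707) = 707.

707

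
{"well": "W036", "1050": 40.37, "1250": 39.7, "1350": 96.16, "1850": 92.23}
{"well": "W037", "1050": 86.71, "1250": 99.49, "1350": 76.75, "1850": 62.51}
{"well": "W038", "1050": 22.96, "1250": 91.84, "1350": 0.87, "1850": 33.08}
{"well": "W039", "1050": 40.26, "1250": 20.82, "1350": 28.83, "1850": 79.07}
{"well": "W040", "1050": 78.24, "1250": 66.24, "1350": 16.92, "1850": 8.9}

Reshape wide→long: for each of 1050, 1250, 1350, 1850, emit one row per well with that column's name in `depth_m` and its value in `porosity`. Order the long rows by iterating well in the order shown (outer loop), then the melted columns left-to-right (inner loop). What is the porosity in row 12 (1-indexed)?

20 rows total (5 × 4). Row 12: index ⌊(12-1)/4⌋ = 2 into well → W038; (12-1) mod 4 = 3 into the melted columns → 1850.
So row 12 is (W038, 1850, 33.08); porosity = 33.08.

33.08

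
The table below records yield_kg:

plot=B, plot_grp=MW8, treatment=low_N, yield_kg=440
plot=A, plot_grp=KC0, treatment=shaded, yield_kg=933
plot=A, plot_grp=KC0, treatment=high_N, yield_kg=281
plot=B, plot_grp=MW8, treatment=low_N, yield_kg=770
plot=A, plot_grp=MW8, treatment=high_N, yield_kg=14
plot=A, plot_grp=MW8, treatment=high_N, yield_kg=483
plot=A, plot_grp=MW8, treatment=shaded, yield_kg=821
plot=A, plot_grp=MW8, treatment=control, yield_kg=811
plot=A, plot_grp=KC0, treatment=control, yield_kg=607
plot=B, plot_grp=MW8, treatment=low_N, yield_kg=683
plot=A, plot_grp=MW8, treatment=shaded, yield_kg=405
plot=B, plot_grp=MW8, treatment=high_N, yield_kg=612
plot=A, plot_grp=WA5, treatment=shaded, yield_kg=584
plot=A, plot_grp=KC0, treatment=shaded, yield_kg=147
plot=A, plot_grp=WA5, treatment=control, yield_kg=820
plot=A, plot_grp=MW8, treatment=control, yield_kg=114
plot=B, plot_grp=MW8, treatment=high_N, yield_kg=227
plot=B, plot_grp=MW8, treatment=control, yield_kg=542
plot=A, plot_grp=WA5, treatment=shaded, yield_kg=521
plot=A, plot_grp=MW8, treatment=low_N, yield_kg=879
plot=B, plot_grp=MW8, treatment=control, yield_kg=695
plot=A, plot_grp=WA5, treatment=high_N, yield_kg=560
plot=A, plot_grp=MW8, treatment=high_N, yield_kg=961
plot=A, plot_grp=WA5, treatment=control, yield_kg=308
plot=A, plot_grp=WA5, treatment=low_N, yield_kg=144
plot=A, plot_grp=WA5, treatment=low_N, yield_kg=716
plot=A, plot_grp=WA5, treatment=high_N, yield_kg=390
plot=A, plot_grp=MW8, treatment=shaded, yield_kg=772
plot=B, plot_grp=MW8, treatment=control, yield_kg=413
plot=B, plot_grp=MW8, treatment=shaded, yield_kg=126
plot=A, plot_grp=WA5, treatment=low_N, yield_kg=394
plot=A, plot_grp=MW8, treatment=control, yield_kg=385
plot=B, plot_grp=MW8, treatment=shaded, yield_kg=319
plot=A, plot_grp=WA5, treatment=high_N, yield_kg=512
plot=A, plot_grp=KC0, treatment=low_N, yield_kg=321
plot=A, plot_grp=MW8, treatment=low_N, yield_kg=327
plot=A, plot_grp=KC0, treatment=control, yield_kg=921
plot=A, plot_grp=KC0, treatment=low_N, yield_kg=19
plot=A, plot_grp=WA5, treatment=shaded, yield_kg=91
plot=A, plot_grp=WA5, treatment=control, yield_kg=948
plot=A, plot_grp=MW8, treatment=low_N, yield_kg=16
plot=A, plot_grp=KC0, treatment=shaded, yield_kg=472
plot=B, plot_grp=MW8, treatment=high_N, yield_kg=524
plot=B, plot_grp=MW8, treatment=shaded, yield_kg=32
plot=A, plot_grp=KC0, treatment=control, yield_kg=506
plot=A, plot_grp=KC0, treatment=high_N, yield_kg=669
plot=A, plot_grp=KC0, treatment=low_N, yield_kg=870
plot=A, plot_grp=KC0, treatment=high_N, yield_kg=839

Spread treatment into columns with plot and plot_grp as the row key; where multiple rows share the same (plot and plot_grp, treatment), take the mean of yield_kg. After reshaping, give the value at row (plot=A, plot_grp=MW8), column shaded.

666

Rows with plot=A, plot_grp=MW8 and treatment=shaded: yield_kg values are 821, 405, 772.
(821 + 405 + 772) / 3 = 666.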